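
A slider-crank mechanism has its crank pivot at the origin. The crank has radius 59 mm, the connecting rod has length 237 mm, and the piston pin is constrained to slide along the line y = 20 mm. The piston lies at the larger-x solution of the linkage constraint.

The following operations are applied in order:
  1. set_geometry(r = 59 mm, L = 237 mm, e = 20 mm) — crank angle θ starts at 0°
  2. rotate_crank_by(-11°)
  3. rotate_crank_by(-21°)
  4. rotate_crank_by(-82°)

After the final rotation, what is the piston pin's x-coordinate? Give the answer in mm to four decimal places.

set_geometry: r = 59 mm, L = 237 mm, e = 20 mm; θ ← 0°
rotate_crank_by(-11°): θ ← 0° -11° = -11°
rotate_crank_by(-21°): θ ← -11° -21° = -32°
rotate_crank_by(-82°): θ ← -32° -82° = -114°
crank pin P = (r cos θ, r sin θ) = (-23.997462, -53.899182)
h = r sin θ − e = -53.899182 − 20 = -73.899182
x = r cos θ + √(L² − h²) = -23.997462 + √(56169.0 − 5461.0891) = -23.997462 + 225.184171 = 201.186709

201.1867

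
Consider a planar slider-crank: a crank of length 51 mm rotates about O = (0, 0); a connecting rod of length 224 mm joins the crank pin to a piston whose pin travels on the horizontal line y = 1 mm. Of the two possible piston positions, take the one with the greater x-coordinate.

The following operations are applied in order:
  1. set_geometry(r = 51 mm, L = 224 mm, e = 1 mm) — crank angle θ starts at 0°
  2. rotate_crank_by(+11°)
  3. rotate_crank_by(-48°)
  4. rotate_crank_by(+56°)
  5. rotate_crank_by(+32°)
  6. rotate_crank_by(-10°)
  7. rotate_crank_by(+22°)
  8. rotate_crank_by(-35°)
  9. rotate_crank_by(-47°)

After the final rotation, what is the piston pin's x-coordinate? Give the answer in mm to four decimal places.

set_geometry: r = 51 mm, L = 224 mm, e = 1 mm; θ ← 0°
rotate_crank_by(+11°): θ ← 0° +11° = 11°
rotate_crank_by(-48°): θ ← 11° -48° = -37°
rotate_crank_by(+56°): θ ← -37° +56° = 19°
rotate_crank_by(+32°): θ ← 19° +32° = 51°
rotate_crank_by(-10°): θ ← 51° -10° = 41°
rotate_crank_by(+22°): θ ← 41° +22° = 63°
rotate_crank_by(-35°): θ ← 63° -35° = 28°
rotate_crank_by(-47°): θ ← 28° -47° = -19°
crank pin P = (r cos θ, r sin θ) = (48.221447, -16.603976)
h = r sin θ − e = -16.603976 − 1 = -17.603976
x = r cos θ + √(L² − h²) = 48.221447 + √(50176.0 − 309.9000) = 48.221447 + 223.307188 = 271.528635

271.5286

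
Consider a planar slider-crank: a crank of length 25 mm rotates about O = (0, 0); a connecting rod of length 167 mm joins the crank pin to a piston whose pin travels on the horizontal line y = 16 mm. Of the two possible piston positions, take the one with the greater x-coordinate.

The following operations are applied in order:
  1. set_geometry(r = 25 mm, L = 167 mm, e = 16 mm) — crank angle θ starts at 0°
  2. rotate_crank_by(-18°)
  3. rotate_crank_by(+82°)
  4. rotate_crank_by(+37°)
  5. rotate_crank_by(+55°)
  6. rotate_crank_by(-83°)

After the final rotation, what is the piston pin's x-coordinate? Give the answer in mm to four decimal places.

set_geometry: r = 25 mm, L = 167 mm, e = 16 mm; θ ← 0°
rotate_crank_by(-18°): θ ← 0° -18° = -18°
rotate_crank_by(+82°): θ ← -18° +82° = 64°
rotate_crank_by(+37°): θ ← 64° +37° = 101°
rotate_crank_by(+55°): θ ← 101° +55° = 156°
rotate_crank_by(-83°): θ ← 156° -83° = 73°
crank pin P = (r cos θ, r sin θ) = (7.309293, 23.907619)
h = r sin θ − e = 23.907619 − 16 = 7.907619
x = r cos θ + √(L² − h²) = 7.309293 + √(27889.0 − 62.5304) = 7.309293 + 166.812678 = 174.121971

174.1220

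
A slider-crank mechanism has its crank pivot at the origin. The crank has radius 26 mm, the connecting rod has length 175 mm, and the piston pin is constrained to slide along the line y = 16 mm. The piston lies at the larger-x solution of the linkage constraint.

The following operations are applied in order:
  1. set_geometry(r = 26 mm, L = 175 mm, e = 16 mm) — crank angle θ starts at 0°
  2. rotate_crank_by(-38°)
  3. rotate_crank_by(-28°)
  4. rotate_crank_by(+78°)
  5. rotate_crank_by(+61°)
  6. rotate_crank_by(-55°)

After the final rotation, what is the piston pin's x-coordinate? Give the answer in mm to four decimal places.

199.5461

set_geometry: r = 26 mm, L = 175 mm, e = 16 mm; θ ← 0°
rotate_crank_by(-38°): θ ← 0° -38° = -38°
rotate_crank_by(-28°): θ ← -38° -28° = -66°
rotate_crank_by(+78°): θ ← -66° +78° = 12°
rotate_crank_by(+61°): θ ← 12° +61° = 73°
rotate_crank_by(-55°): θ ← 73° -55° = 18°
crank pin P = (r cos θ, r sin θ) = (24.727469, 8.034442)
h = r sin θ − e = 8.034442 − 16 = -7.965558
x = r cos θ + √(L² − h²) = 24.727469 + √(30625.0 − 63.4501) = 24.727469 + 174.818620 = 199.546089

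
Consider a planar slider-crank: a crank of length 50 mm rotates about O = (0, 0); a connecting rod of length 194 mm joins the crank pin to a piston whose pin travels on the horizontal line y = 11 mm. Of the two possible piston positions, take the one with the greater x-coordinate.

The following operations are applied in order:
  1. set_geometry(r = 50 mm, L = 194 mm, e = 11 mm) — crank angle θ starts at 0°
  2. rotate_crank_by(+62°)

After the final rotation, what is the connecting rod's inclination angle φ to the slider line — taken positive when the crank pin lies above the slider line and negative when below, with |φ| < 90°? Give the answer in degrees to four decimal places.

9.8380

set_geometry: r = 50 mm, L = 194 mm, e = 11 mm; θ ← 0°
rotate_crank_by(+62°): θ ← 0° +62° = 62°
crank pin P = (r cos θ, r sin θ) = (23.473578, 44.147380)
h = r sin θ − e = 44.147380 − 11 = 33.147380
sin φ = h / L = 33.147380 / 194 = 0.17086278
φ = arcsin(0.17086278) = 9.837987°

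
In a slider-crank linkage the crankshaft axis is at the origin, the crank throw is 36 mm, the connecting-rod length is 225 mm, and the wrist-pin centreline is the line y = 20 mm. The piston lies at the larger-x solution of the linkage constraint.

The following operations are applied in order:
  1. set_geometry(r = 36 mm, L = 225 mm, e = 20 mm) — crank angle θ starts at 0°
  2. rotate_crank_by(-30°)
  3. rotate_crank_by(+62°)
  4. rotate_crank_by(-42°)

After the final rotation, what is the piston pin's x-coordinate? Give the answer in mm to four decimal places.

set_geometry: r = 36 mm, L = 225 mm, e = 20 mm; θ ← 0°
rotate_crank_by(-30°): θ ← 0° -30° = -30°
rotate_crank_by(+62°): θ ← -30° +62° = 32°
rotate_crank_by(-42°): θ ← 32° -42° = -10°
crank pin P = (r cos θ, r sin θ) = (35.453079, -6.251334)
h = r sin θ − e = -6.251334 − 20 = -26.251334
x = r cos θ + √(L² − h²) = 35.453079 + √(50625.0 − 689.1326) = 35.453079 + 223.463347 = 258.916426

258.9164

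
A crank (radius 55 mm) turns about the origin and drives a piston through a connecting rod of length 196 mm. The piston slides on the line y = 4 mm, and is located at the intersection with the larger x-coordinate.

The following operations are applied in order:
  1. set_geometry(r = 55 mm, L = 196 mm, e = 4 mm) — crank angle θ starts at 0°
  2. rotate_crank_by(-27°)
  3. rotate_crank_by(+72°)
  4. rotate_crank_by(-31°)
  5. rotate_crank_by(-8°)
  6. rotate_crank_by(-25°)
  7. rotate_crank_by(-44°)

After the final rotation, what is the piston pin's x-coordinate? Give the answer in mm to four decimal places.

213.6661

set_geometry: r = 55 mm, L = 196 mm, e = 4 mm; θ ← 0°
rotate_crank_by(-27°): θ ← 0° -27° = -27°
rotate_crank_by(+72°): θ ← -27° +72° = 45°
rotate_crank_by(-31°): θ ← 45° -31° = 14°
rotate_crank_by(-8°): θ ← 14° -8° = 6°
rotate_crank_by(-25°): θ ← 6° -25° = -19°
rotate_crank_by(-44°): θ ← -19° -44° = -63°
crank pin P = (r cos θ, r sin θ) = (24.969477, -49.005359)
h = r sin θ − e = -49.005359 − 4 = -53.005359
x = r cos θ + √(L² − h²) = 24.969477 + √(38416.0 − 2809.5681) = 24.969477 + 188.696666 = 213.666144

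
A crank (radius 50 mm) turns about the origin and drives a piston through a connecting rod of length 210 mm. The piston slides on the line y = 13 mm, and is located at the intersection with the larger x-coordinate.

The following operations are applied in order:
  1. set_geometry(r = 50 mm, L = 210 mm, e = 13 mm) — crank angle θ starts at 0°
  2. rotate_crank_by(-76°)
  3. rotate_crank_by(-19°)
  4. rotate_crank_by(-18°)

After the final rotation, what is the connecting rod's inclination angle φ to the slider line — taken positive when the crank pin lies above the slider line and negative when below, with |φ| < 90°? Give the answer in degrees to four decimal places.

set_geometry: r = 50 mm, L = 210 mm, e = 13 mm; θ ← 0°
rotate_crank_by(-76°): θ ← 0° -76° = -76°
rotate_crank_by(-19°): θ ← -76° -19° = -95°
rotate_crank_by(-18°): θ ← -95° -18° = -113°
crank pin P = (r cos θ, r sin θ) = (-19.536556, -46.025243)
h = r sin θ − e = -46.025243 − 13 = -59.025243
sin φ = h / L = -59.025243 / 210 = -0.28107258
φ = arcsin(-0.28107258) = -16.324230°

-16.3242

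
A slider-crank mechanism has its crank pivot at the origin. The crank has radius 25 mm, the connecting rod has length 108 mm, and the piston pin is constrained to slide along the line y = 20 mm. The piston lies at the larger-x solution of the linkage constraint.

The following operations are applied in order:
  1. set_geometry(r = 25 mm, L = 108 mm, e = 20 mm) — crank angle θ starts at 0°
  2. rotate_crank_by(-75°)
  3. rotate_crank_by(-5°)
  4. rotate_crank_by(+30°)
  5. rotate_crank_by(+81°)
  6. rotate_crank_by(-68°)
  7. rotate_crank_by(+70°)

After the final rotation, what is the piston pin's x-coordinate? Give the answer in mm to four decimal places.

set_geometry: r = 25 mm, L = 108 mm, e = 20 mm; θ ← 0°
rotate_crank_by(-75°): θ ← 0° -75° = -75°
rotate_crank_by(-5°): θ ← -75° -5° = -80°
rotate_crank_by(+30°): θ ← -80° +30° = -50°
rotate_crank_by(+81°): θ ← -50° +81° = 31°
rotate_crank_by(-68°): θ ← 31° -68° = -37°
rotate_crank_by(+70°): θ ← -37° +70° = 33°
crank pin P = (r cos θ, r sin θ) = (20.966764, 13.615976)
h = r sin θ − e = 13.615976 − 20 = -6.384024
x = r cos θ + √(L² − h²) = 20.966764 + √(11664.0 − 40.7558) = 20.966764 + 107.811151 = 128.777915

128.7779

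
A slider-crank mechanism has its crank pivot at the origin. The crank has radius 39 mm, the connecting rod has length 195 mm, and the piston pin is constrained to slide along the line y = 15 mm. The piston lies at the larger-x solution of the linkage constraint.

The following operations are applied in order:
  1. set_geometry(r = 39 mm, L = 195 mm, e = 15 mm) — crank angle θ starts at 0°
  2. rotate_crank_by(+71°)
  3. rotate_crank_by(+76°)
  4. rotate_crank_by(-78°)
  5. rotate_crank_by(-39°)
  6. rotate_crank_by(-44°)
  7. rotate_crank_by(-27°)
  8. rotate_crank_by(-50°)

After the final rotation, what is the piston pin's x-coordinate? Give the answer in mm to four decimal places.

186.6950

set_geometry: r = 39 mm, L = 195 mm, e = 15 mm; θ ← 0°
rotate_crank_by(+71°): θ ← 0° +71° = 71°
rotate_crank_by(+76°): θ ← 71° +76° = 147°
rotate_crank_by(-78°): θ ← 147° -78° = 69°
rotate_crank_by(-39°): θ ← 69° -39° = 30°
rotate_crank_by(-44°): θ ← 30° -44° = -14°
rotate_crank_by(-27°): θ ← -14° -27° = -41°
rotate_crank_by(-50°): θ ← -41° -50° = -91°
crank pin P = (r cos θ, r sin θ) = (-0.680644, -38.994060)
h = r sin θ − e = -38.994060 − 15 = -53.994060
x = r cos θ + √(L² − h²) = -0.680644 + √(38025.0 − 2915.3585) = -0.680644 + 187.375669 = 186.695026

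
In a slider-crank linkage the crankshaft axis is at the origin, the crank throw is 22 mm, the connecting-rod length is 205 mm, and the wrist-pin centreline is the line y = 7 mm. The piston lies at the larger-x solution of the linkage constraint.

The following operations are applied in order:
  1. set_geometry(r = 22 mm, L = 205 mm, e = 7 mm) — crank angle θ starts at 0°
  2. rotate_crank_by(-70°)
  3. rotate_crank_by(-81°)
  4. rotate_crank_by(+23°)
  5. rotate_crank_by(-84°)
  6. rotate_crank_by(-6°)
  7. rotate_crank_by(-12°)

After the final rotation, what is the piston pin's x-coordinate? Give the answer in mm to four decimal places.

set_geometry: r = 22 mm, L = 205 mm, e = 7 mm; θ ← 0°
rotate_crank_by(-70°): θ ← 0° -70° = -70°
rotate_crank_by(-81°): θ ← -70° -81° = -151°
rotate_crank_by(+23°): θ ← -151° +23° = -128°
rotate_crank_by(-84°): θ ← -128° -84° = -212°
rotate_crank_by(-6°): θ ← -212° -6° = -218°
rotate_crank_by(-12°): θ ← -218° -12° = -230°
crank pin P = (r cos θ, r sin θ) = (-14.141327, 16.852978)
h = r sin θ − e = 16.852978 − 7 = 9.852978
x = r cos θ + √(L² − h²) = -14.141327 + √(42025.0 − 97.0812) = -14.141327 + 204.763080 = 190.621752

190.6218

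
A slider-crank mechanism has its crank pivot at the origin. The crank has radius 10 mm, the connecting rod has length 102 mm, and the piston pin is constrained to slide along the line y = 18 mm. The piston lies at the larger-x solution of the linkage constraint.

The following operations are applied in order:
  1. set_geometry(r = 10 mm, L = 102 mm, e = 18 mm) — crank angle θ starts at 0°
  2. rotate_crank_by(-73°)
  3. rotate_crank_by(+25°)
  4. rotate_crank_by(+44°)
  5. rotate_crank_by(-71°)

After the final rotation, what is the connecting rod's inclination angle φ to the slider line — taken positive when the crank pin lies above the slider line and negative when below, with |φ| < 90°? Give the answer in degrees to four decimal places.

-15.7339

set_geometry: r = 10 mm, L = 102 mm, e = 18 mm; θ ← 0°
rotate_crank_by(-73°): θ ← 0° -73° = -73°
rotate_crank_by(+25°): θ ← -73° +25° = -48°
rotate_crank_by(+44°): θ ← -48° +44° = -4°
rotate_crank_by(-71°): θ ← -4° -71° = -75°
crank pin P = (r cos θ, r sin θ) = (2.588190, -9.659258)
h = r sin θ − e = -9.659258 − 18 = -27.659258
sin φ = h / L = -27.659258 / 102 = -0.27116920
φ = arcsin(-0.27116920) = -15.733853°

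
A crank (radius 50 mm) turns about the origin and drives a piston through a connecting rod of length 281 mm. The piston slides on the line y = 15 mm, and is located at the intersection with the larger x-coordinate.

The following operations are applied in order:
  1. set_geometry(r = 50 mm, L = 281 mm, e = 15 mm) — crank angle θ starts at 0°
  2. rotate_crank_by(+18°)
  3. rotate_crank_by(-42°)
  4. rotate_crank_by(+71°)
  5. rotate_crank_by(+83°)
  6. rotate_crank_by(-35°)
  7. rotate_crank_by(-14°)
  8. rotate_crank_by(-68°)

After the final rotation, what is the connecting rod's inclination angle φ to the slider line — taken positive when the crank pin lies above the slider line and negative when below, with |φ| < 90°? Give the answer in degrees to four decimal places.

-0.7651

set_geometry: r = 50 mm, L = 281 mm, e = 15 mm; θ ← 0°
rotate_crank_by(+18°): θ ← 0° +18° = 18°
rotate_crank_by(-42°): θ ← 18° -42° = -24°
rotate_crank_by(+71°): θ ← -24° +71° = 47°
rotate_crank_by(+83°): θ ← 47° +83° = 130°
rotate_crank_by(-35°): θ ← 130° -35° = 95°
rotate_crank_by(-14°): θ ← 95° -14° = 81°
rotate_crank_by(-68°): θ ← 81° -68° = 13°
crank pin P = (r cos θ, r sin θ) = (48.718503, 11.247553)
h = r sin θ − e = 11.247553 − 15 = -3.752447
sin φ = h / L = -3.752447 / 281 = -0.01335390
φ = arcsin(-0.01335390) = -0.765145°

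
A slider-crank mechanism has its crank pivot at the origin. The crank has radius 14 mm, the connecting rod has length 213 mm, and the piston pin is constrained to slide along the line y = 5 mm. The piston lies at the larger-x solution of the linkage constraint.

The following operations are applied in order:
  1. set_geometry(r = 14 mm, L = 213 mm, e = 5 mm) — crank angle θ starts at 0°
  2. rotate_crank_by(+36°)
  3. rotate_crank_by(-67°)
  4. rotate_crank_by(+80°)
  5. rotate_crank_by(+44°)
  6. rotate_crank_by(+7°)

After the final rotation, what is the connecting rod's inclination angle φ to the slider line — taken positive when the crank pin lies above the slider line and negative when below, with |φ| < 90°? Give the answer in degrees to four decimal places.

2.3644

set_geometry: r = 14 mm, L = 213 mm, e = 5 mm; θ ← 0°
rotate_crank_by(+36°): θ ← 0° +36° = 36°
rotate_crank_by(-67°): θ ← 36° -67° = -31°
rotate_crank_by(+80°): θ ← -31° +80° = 49°
rotate_crank_by(+44°): θ ← 49° +44° = 93°
rotate_crank_by(+7°): θ ← 93° +7° = 100°
crank pin P = (r cos θ, r sin θ) = (-2.431074, 13.787309)
h = r sin θ − e = 13.787309 − 5 = 8.787309
sin φ = h / L = 8.787309 / 213 = 0.04125497
φ = arcsin(0.04125497) = 2.364407°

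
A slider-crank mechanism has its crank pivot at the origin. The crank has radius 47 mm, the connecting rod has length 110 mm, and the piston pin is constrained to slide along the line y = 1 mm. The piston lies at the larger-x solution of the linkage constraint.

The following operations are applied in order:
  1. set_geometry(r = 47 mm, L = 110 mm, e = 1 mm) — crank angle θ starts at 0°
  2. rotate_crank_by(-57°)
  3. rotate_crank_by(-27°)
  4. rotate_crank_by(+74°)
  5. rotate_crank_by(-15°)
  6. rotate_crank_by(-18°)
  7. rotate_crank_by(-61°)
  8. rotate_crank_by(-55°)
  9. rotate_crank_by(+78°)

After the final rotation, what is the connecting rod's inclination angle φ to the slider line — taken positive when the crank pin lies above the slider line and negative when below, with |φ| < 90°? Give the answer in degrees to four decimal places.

-25.5376

set_geometry: r = 47 mm, L = 110 mm, e = 1 mm; θ ← 0°
rotate_crank_by(-57°): θ ← 0° -57° = -57°
rotate_crank_by(-27°): θ ← -57° -27° = -84°
rotate_crank_by(+74°): θ ← -84° +74° = -10°
rotate_crank_by(-15°): θ ← -10° -15° = -25°
rotate_crank_by(-18°): θ ← -25° -18° = -43°
rotate_crank_by(-61°): θ ← -43° -61° = -104°
rotate_crank_by(-55°): θ ← -104° -55° = -159°
rotate_crank_by(+78°): θ ← -159° +78° = -81°
crank pin P = (r cos θ, r sin θ) = (7.352420, -46.421352)
h = r sin θ − e = -46.421352 − 1 = -47.421352
sin φ = h / L = -47.421352 / 110 = -0.43110320
φ = arcsin(-0.43110320) = -25.537592°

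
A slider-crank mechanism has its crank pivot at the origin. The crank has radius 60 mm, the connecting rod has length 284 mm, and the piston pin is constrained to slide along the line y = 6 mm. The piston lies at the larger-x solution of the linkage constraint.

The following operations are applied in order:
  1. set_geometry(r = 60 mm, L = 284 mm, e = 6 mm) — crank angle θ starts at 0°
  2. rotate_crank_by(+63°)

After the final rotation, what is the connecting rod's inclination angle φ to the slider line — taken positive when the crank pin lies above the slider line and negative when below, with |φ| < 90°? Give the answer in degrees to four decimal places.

set_geometry: r = 60 mm, L = 284 mm, e = 6 mm; θ ← 0°
rotate_crank_by(+63°): θ ← 0° +63° = 63°
crank pin P = (r cos θ, r sin θ) = (27.239430, 53.460391)
h = r sin θ − e = 53.460391 − 6 = 47.460391
sin φ = h / L = 47.460391 / 284 = 0.16711405
φ = arcsin(0.16711405) = 9.620066°

9.6201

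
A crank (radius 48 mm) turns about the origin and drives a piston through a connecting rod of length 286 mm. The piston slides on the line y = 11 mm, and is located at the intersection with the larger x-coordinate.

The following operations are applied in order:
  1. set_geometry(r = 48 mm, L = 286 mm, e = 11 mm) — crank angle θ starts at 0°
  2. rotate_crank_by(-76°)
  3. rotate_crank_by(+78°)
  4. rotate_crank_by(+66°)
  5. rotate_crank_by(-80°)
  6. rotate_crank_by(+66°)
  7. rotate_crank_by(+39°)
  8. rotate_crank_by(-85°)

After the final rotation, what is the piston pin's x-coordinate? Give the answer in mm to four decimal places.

333.5002

set_geometry: r = 48 mm, L = 286 mm, e = 11 mm; θ ← 0°
rotate_crank_by(-76°): θ ← 0° -76° = -76°
rotate_crank_by(+78°): θ ← -76° +78° = 2°
rotate_crank_by(+66°): θ ← 2° +66° = 68°
rotate_crank_by(-80°): θ ← 68° -80° = -12°
rotate_crank_by(+66°): θ ← -12° +66° = 54°
rotate_crank_by(+39°): θ ← 54° +39° = 93°
rotate_crank_by(-85°): θ ← 93° -85° = 8°
crank pin P = (r cos θ, r sin θ) = (47.532867, 6.680309)
h = r sin θ − e = 6.680309 − 11 = -4.319691
x = r cos θ + √(L² − h²) = 47.532867 + √(81796.0 − 18.6597) = 47.532867 + 285.967376 = 333.500244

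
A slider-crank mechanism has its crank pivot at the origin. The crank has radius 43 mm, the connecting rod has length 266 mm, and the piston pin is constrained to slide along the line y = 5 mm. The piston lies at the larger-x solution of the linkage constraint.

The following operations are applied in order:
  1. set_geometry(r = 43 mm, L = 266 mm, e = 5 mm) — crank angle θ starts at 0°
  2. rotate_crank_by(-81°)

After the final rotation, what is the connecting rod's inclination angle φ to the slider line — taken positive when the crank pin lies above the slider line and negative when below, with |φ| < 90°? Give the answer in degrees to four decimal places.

set_geometry: r = 43 mm, L = 266 mm, e = 5 mm; θ ← 0°
rotate_crank_by(-81°): θ ← 0° -81° = -81°
crank pin P = (r cos θ, r sin θ) = (6.726682, -42.470599)
h = r sin θ − e = -42.470599 − 5 = -47.470599
sin φ = h / L = -47.470599 / 266 = -0.17846090
φ = arcsin(-0.17846090) = -10.280124°

-10.2801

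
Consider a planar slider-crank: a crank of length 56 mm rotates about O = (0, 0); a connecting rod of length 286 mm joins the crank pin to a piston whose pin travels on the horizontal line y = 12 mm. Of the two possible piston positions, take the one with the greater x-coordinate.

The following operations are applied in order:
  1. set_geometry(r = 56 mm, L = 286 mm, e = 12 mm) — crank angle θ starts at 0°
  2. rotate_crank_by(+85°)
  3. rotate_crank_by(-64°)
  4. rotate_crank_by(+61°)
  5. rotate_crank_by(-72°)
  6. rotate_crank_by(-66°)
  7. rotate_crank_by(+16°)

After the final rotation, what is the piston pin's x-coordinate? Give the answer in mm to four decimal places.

324.8424

set_geometry: r = 56 mm, L = 286 mm, e = 12 mm; θ ← 0°
rotate_crank_by(+85°): θ ← 0° +85° = 85°
rotate_crank_by(-64°): θ ← 85° -64° = 21°
rotate_crank_by(+61°): θ ← 21° +61° = 82°
rotate_crank_by(-72°): θ ← 82° -72° = 10°
rotate_crank_by(-66°): θ ← 10° -66° = -56°
rotate_crank_by(+16°): θ ← -56° +16° = -40°
crank pin P = (r cos θ, r sin θ) = (42.898489, -35.996106)
h = r sin θ − e = -35.996106 − 12 = -47.996106
x = r cos θ + √(L² − h²) = 42.898489 + √(81796.0 − 2303.6262) = 42.898489 + 281.943920 = 324.842408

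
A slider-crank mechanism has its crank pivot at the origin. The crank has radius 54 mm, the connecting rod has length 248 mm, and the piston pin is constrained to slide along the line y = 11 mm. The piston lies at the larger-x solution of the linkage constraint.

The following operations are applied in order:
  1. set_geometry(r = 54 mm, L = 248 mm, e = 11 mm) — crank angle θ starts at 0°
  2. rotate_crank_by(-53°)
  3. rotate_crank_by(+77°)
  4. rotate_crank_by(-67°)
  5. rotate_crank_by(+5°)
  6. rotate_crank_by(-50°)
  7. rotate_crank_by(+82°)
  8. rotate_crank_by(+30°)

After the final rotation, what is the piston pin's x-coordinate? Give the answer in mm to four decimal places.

297.0890

set_geometry: r = 54 mm, L = 248 mm, e = 11 mm; θ ← 0°
rotate_crank_by(-53°): θ ← 0° -53° = -53°
rotate_crank_by(+77°): θ ← -53° +77° = 24°
rotate_crank_by(-67°): θ ← 24° -67° = -43°
rotate_crank_by(+5°): θ ← -43° +5° = -38°
rotate_crank_by(-50°): θ ← -38° -50° = -88°
rotate_crank_by(+82°): θ ← -88° +82° = -6°
rotate_crank_by(+30°): θ ← -6° +30° = 24°
crank pin P = (r cos θ, r sin θ) = (49.331455, 21.963779)
h = r sin θ − e = 21.963779 − 11 = 10.963779
x = r cos θ + √(L² − h²) = 49.331455 + √(61504.0 − 120.2044) = 49.331455 + 247.757534 = 297.088989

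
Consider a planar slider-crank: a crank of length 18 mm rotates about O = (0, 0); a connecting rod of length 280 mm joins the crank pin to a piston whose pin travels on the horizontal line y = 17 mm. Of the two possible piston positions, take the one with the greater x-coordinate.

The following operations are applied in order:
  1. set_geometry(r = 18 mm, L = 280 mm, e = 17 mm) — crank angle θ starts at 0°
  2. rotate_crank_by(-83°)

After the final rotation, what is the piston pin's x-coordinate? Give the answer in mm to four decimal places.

set_geometry: r = 18 mm, L = 280 mm, e = 17 mm; θ ← 0°
rotate_crank_by(-83°): θ ← 0° -83° = -83°
crank pin P = (r cos θ, r sin θ) = (2.193648, -17.865831)
h = r sin θ − e = -17.865831 − 17 = -34.865831
x = r cos θ + √(L² − h²) = 2.193648 + √(78400.0 − 1215.6262) = 2.193648 + 277.820758 = 280.014407

280.0144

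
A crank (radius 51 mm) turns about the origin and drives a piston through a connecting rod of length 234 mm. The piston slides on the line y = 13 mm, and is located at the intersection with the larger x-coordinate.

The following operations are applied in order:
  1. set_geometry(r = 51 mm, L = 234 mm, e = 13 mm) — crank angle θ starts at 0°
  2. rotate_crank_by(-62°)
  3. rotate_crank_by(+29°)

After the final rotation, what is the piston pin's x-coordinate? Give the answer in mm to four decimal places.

set_geometry: r = 51 mm, L = 234 mm, e = 13 mm; θ ← 0°
rotate_crank_by(-62°): θ ← 0° -62° = -62°
rotate_crank_by(+29°): θ ← -62° +29° = -33°
crank pin P = (r cos θ, r sin θ) = (42.772199, -27.776591)
h = r sin θ − e = -27.776591 − 13 = -40.776591
x = r cos θ + √(L² − h²) = 42.772199 + √(54756.0 − 1662.7304) = 42.772199 + 230.419768 = 273.191967

273.1920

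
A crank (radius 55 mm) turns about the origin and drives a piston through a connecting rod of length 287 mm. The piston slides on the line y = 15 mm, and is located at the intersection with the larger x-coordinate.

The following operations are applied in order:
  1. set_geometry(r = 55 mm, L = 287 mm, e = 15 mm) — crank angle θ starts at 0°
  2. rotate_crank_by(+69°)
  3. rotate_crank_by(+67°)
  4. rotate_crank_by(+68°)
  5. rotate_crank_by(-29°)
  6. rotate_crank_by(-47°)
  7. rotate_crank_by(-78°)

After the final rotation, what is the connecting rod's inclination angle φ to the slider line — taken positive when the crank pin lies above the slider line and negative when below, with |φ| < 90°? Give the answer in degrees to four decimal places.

5.4247

set_geometry: r = 55 mm, L = 287 mm, e = 15 mm; θ ← 0°
rotate_crank_by(+69°): θ ← 0° +69° = 69°
rotate_crank_by(+67°): θ ← 69° +67° = 136°
rotate_crank_by(+68°): θ ← 136° +68° = 204°
rotate_crank_by(-29°): θ ← 204° -29° = 175°
rotate_crank_by(-47°): θ ← 175° -47° = 128°
rotate_crank_by(-78°): θ ← 128° -78° = 50°
crank pin P = (r cos θ, r sin θ) = (35.353319, 42.132444)
h = r sin θ − e = 42.132444 − 15 = 27.132444
sin φ = h / L = 27.132444 / 287 = 0.09453813
φ = arcsin(0.09453813) = 5.424737°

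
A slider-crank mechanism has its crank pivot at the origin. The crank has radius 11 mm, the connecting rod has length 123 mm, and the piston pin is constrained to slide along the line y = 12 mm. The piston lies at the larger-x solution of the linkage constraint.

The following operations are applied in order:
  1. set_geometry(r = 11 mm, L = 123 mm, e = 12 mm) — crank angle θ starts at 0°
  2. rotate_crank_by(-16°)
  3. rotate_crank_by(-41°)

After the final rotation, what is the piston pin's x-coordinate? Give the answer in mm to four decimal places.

127.1458

set_geometry: r = 11 mm, L = 123 mm, e = 12 mm; θ ← 0°
rotate_crank_by(-16°): θ ← 0° -16° = -16°
rotate_crank_by(-41°): θ ← -16° -41° = -57°
crank pin P = (r cos θ, r sin θ) = (5.991029, -9.225376)
h = r sin θ − e = -9.225376 − 12 = -21.225376
x = r cos θ + √(L² − h²) = 5.991029 + √(15129.0 − 450.5166) = 5.991029 + 121.154791 = 127.145820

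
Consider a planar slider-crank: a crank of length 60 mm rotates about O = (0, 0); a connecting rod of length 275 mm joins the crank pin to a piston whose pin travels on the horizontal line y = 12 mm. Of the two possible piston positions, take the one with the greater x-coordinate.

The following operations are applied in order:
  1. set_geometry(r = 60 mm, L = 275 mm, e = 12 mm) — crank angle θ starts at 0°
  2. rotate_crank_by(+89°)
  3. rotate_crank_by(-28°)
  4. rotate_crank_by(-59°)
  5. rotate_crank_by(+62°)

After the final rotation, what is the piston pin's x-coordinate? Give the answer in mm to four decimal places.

set_geometry: r = 60 mm, L = 275 mm, e = 12 mm; θ ← 0°
rotate_crank_by(+89°): θ ← 0° +89° = 89°
rotate_crank_by(-28°): θ ← 89° -28° = 61°
rotate_crank_by(-59°): θ ← 61° -59° = 2°
rotate_crank_by(+62°): θ ← 2° +62° = 64°
crank pin P = (r cos θ, r sin θ) = (26.302269, 53.927643)
h = r sin θ − e = 53.927643 − 12 = 41.927643
x = r cos θ + √(L² − h²) = 26.302269 + √(75625.0 − 1757.9272) = 26.302269 + 271.784975 = 298.087244

298.0872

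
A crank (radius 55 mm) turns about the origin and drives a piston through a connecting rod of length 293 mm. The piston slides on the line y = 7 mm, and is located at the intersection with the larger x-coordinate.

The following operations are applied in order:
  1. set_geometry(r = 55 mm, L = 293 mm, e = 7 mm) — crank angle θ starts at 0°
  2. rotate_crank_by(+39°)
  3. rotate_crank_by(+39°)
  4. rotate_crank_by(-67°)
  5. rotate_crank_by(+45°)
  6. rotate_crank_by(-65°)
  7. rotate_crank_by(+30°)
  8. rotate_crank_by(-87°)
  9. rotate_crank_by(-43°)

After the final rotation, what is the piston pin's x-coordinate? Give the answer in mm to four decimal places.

269.0913

set_geometry: r = 55 mm, L = 293 mm, e = 7 mm; θ ← 0°
rotate_crank_by(+39°): θ ← 0° +39° = 39°
rotate_crank_by(+39°): θ ← 39° +39° = 78°
rotate_crank_by(-67°): θ ← 78° -67° = 11°
rotate_crank_by(+45°): θ ← 11° +45° = 56°
rotate_crank_by(-65°): θ ← 56° -65° = -9°
rotate_crank_by(+30°): θ ← -9° +30° = 21°
rotate_crank_by(-87°): θ ← 21° -87° = -66°
rotate_crank_by(-43°): θ ← -66° -43° = -109°
crank pin P = (r cos θ, r sin θ) = (-17.906248, -52.003522)
h = r sin θ − e = -52.003522 − 7 = -59.003522
x = r cos θ + √(L² − h²) = -17.906248 + √(85849.0 − 3481.4156) = -17.906248 + 286.997534 = 269.091285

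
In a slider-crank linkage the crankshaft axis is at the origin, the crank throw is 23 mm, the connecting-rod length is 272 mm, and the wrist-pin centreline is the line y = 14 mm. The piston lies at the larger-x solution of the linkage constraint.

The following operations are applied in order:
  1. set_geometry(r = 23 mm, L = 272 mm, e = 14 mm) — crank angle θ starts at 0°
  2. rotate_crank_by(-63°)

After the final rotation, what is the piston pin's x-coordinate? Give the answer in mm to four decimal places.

280.2458

set_geometry: r = 23 mm, L = 272 mm, e = 14 mm; θ ← 0°
rotate_crank_by(-63°): θ ← 0° -63° = -63°
crank pin P = (r cos θ, r sin θ) = (10.441781, -20.493150)
h = r sin θ − e = -20.493150 − 14 = -34.493150
x = r cos θ + √(L² − h²) = 10.441781 + √(73984.0 − 1189.7774) = 10.441781 + 269.804045 = 280.245826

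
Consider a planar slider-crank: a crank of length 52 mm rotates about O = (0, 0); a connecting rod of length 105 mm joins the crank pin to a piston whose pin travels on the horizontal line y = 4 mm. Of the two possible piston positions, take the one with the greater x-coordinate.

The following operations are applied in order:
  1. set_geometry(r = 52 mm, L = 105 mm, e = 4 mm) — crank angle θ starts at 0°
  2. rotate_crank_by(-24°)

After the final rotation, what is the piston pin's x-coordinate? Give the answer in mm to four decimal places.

set_geometry: r = 52 mm, L = 105 mm, e = 4 mm; θ ← 0°
rotate_crank_by(-24°): θ ← 0° -24° = -24°
crank pin P = (r cos θ, r sin θ) = (47.504364, -21.150305)
h = r sin θ − e = -21.150305 − 4 = -25.150305
x = r cos θ + √(L² − h²) = 47.504364 + √(11025.0 − 632.5379) = 47.504364 + 101.943426 = 149.447790

149.4478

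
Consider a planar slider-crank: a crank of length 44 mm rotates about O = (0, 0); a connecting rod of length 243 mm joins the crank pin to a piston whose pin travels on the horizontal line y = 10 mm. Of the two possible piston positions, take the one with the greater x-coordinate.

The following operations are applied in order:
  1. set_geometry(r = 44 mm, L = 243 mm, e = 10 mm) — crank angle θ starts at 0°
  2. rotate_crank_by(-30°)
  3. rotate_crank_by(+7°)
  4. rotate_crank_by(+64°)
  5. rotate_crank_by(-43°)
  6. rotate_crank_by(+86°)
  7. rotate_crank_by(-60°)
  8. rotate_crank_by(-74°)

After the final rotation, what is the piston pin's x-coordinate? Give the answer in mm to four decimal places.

267.3199

set_geometry: r = 44 mm, L = 243 mm, e = 10 mm; θ ← 0°
rotate_crank_by(-30°): θ ← 0° -30° = -30°
rotate_crank_by(+7°): θ ← -30° +7° = -23°
rotate_crank_by(+64°): θ ← -23° +64° = 41°
rotate_crank_by(-43°): θ ← 41° -43° = -2°
rotate_crank_by(+86°): θ ← -2° +86° = 84°
rotate_crank_by(-60°): θ ← 84° -60° = 24°
rotate_crank_by(-74°): θ ← 24° -74° = -50°
crank pin P = (r cos θ, r sin θ) = (28.282655, -33.705955)
h = r sin θ − e = -33.705955 − 10 = -43.705955
x = r cos θ + √(L² − h²) = 28.282655 + √(59049.0 − 1910.2105) = 28.282655 + 239.037214 = 267.319868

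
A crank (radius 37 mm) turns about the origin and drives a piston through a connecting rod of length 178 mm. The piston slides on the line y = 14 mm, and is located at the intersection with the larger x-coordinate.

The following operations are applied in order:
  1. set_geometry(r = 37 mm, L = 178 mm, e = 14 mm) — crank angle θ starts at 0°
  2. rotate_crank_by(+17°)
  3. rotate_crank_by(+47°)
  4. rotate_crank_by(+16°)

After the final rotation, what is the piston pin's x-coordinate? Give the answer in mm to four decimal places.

183.0051

set_geometry: r = 37 mm, L = 178 mm, e = 14 mm; θ ← 0°
rotate_crank_by(+17°): θ ← 0° +17° = 17°
rotate_crank_by(+47°): θ ← 17° +47° = 64°
rotate_crank_by(+16°): θ ← 64° +16° = 80°
crank pin P = (r cos θ, r sin θ) = (6.424983, 36.437887)
h = r sin θ − e = 36.437887 − 14 = 22.437887
x = r cos θ + √(L² − h²) = 6.424983 + √(31684.0 − 503.4588) = 6.424983 + 176.580127 = 183.005110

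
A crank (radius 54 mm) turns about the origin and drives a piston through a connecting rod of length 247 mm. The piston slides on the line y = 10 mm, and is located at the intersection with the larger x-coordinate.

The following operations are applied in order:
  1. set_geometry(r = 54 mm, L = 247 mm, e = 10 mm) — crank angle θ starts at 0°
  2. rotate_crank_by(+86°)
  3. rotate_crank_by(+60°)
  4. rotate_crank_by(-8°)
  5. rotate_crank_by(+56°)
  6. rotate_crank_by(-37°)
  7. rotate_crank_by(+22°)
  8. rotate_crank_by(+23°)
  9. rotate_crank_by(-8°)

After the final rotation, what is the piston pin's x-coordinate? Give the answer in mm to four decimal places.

set_geometry: r = 54 mm, L = 247 mm, e = 10 mm; θ ← 0°
rotate_crank_by(+86°): θ ← 0° +86° = 86°
rotate_crank_by(+60°): θ ← 86° +60° = 146°
rotate_crank_by(-8°): θ ← 146° -8° = 138°
rotate_crank_by(+56°): θ ← 138° +56° = 194°
rotate_crank_by(-37°): θ ← 194° -37° = 157°
rotate_crank_by(+22°): θ ← 157° +22° = 179°
rotate_crank_by(+23°): θ ← 179° +23° = 202°
rotate_crank_by(-8°): θ ← 202° -8° = 194°
crank pin P = (r cos θ, r sin θ) = (-52.395969, -13.063782)
h = r sin θ − e = -13.063782 − 10 = -23.063782
x = r cos θ + √(L² − h²) = -52.395969 + √(61009.0 − 531.9381) = -52.395969 + 245.920845 = 193.524876

193.5249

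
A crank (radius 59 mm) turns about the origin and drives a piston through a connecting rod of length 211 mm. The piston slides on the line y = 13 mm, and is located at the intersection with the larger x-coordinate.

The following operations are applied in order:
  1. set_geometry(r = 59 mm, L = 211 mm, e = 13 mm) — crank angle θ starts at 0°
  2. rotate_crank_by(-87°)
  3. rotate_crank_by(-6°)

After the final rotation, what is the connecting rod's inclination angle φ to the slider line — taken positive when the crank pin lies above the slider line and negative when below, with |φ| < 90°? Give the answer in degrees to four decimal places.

-19.9286

set_geometry: r = 59 mm, L = 211 mm, e = 13 mm; θ ← 0°
rotate_crank_by(-87°): θ ← 0° -87° = -87°
rotate_crank_by(-6°): θ ← -87° -6° = -93°
crank pin P = (r cos θ, r sin θ) = (-3.087821, -58.919143)
h = r sin θ − e = -58.919143 − 13 = -71.919143
sin φ = h / L = -71.919143 / 211 = -0.34084902
φ = arcsin(-0.34084902) = -19.928609°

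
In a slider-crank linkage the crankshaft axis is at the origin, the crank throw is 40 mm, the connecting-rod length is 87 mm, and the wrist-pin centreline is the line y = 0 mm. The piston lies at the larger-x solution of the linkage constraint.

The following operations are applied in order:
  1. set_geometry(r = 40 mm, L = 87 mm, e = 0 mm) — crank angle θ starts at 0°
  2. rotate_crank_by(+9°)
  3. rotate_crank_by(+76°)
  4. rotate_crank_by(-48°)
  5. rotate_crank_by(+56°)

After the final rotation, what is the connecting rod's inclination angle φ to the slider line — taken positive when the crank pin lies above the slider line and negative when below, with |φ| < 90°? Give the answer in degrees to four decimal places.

set_geometry: r = 40 mm, L = 87 mm, e = 0 mm; θ ← 0°
rotate_crank_by(+9°): θ ← 0° +9° = 9°
rotate_crank_by(+76°): θ ← 9° +76° = 85°
rotate_crank_by(-48°): θ ← 85° -48° = 37°
rotate_crank_by(+56°): θ ← 37° +56° = 93°
crank pin P = (r cos θ, r sin θ) = (-2.093438, 39.945181)
h = r sin θ − e = 39.945181 − 0 = 39.945181
sin φ = h / L = 39.945181 / 87 = 0.45914002
φ = arcsin(0.45914002) = 27.331628°

27.3316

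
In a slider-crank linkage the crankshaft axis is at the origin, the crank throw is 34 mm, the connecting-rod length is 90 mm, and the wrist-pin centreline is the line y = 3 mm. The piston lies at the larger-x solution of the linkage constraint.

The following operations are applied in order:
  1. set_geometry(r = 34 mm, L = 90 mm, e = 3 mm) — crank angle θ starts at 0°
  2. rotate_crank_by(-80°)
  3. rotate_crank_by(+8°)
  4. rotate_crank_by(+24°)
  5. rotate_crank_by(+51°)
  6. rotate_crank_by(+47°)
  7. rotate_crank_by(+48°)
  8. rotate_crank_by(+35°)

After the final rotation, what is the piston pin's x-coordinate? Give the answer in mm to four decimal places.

64.1154

set_geometry: r = 34 mm, L = 90 mm, e = 3 mm; θ ← 0°
rotate_crank_by(-80°): θ ← 0° -80° = -80°
rotate_crank_by(+8°): θ ← -80° +8° = -72°
rotate_crank_by(+24°): θ ← -72° +24° = -48°
rotate_crank_by(+51°): θ ← -48° +51° = 3°
rotate_crank_by(+47°): θ ← 3° +47° = 50°
rotate_crank_by(+48°): θ ← 50° +48° = 98°
rotate_crank_by(+35°): θ ← 98° +35° = 133°
crank pin P = (r cos θ, r sin θ) = (-23.187944, 24.866026)
h = r sin θ − e = 24.866026 − 3 = 21.866026
x = r cos θ + √(L² − h²) = -23.187944 + √(8100.0 − 478.1231) = -23.187944 + 87.303361 = 64.115417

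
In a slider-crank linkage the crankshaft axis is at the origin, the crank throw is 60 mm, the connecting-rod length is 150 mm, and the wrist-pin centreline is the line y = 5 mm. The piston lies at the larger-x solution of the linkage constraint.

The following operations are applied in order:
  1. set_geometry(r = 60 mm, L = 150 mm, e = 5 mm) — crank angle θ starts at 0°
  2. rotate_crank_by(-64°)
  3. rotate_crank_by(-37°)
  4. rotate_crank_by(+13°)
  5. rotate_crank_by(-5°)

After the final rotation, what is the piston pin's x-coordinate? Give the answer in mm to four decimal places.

set_geometry: r = 60 mm, L = 150 mm, e = 5 mm; θ ← 0°
rotate_crank_by(-64°): θ ← 0° -64° = -64°
rotate_crank_by(-37°): θ ← -64° -37° = -101°
rotate_crank_by(+13°): θ ← -101° +13° = -88°
rotate_crank_by(-5°): θ ← -88° -5° = -93°
crank pin P = (r cos θ, r sin θ) = (-3.140157, -59.917772)
h = r sin θ − e = -59.917772 − 5 = -64.917772
x = r cos θ + √(L² − h²) = -3.140157 + √(22500.0 − 4214.3171) = -3.140157 + 135.224565 = 132.084407

132.0844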